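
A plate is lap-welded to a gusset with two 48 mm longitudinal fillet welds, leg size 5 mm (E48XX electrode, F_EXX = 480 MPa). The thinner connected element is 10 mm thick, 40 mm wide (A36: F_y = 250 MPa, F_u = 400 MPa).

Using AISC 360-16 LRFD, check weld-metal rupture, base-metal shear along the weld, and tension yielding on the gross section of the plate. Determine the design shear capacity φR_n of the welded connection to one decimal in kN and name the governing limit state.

73.3 kN (weld metal governs)

Weld metal: throat = 0.707×5 = 3.535 mm, L = 2×48 = 96 mm. φR_n = 0.75 × 0.6 × 480 × 3.535 × 96 = 73.3 kN.
Base metal shear (10 mm plate): yield φR_n = 1.0×0.6×250×10×96 = 144.0 kN; rupture φR_n = 0.75×0.6×400×10×96 = 172.8 kN; take 144.0 kN (yield).
Tension yield (gross): A_g = 40×10 = 400 mm². φR_n = 0.90 × 250 × 400 = 90.0 kN.
Governing: min(73.3, 144.0, 90.0) = 73.3 kN → weld metal.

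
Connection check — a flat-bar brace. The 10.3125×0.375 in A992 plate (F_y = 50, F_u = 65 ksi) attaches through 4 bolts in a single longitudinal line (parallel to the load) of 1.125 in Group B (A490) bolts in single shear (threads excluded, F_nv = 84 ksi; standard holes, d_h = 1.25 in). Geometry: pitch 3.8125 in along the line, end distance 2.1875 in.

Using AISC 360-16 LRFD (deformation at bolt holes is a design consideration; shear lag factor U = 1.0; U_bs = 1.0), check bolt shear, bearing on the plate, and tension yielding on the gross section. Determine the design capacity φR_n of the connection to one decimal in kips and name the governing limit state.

Bolt shear: A_b = π(1.125)²/4 = 0.99402 in². φR_n = 0.75 × 84 × 0.99402 × 4 × 1 = 250.5 kips.
Bearing (0.375 in plate, F_u = 65 ksi): end bolts L_c = 2.1875 − 1.25/2 = 1.5625, R_n = min(1.2×1.5625×0.375×65, 2.4×1.125×0.375×65) = 45.703 kips/bolt; interior L_c = 3.8125 − 1.25 = 2.5625, R_n = 65.813 kips/bolt. φR_n = 0.75 × (1×45.703 + 3×65.813) = 182.4 kips.
Tension yield (gross): A_g = 10.3125×0.375 = 3.8672 in². φR_n = 0.90 × 50 × 3.8672 = 174.0 kips.
Governing: min(250.5, 182.4, 174.0) = 174.0 kips → gross-section yield.

174.0 kips (gross-section yield governs)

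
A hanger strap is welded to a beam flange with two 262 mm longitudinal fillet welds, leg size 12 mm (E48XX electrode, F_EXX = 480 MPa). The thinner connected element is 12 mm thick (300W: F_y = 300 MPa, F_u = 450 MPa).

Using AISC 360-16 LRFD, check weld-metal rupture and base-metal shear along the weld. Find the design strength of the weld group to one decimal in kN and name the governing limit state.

Weld metal: throat = 0.707×12 = 8.484 mm, L = 2×262 = 524 mm. φR_n = 0.75 × 0.6 × 480 × 8.484 × 524 = 960.3 kN.
Base metal shear (12 mm plate): yield φR_n = 1.0×0.6×300×12×524 = 1131.8 kN; rupture φR_n = 0.75×0.6×450×12×524 = 1273.3 kN; take 1131.8 kN (yield).
Governing: min(960.3, 1131.8) = 960.3 kN → weld metal.

960.3 kN (weld metal governs)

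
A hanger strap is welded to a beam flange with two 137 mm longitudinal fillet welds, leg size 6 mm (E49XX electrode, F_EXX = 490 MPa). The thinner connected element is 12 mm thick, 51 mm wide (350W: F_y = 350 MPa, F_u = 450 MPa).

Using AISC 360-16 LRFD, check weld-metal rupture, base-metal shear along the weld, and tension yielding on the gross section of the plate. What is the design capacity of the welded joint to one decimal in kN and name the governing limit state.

Weld metal: throat = 0.707×6 = 4.242 mm, L = 2×137 = 274 mm. φR_n = 0.75 × 0.6 × 490 × 4.242 × 274 = 256.3 kN.
Base metal shear (12 mm plate): yield φR_n = 1.0×0.6×350×12×274 = 690.5 kN; rupture φR_n = 0.75×0.6×450×12×274 = 665.8 kN; take 665.8 kN (rupture).
Tension yield (gross): A_g = 51×12 = 612 mm². φR_n = 0.90 × 350 × 612 = 192.8 kN.
Governing: min(256.3, 665.8, 192.8) = 192.8 kN → gross-section yield.

192.8 kN (gross-section yield governs)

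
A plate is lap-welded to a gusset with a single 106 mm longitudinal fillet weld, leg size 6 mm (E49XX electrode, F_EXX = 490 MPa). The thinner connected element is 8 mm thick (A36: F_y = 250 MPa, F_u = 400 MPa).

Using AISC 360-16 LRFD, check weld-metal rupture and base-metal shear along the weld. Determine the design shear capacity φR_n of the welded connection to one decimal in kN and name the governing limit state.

Weld metal: throat = 0.707×6 = 4.242 mm, L = 106 mm. φR_n = 0.75 × 0.6 × 490 × 4.242 × 106 = 99.1 kN.
Base metal shear (8 mm plate): yield φR_n = 1.0×0.6×250×8×106 = 127.2 kN; rupture φR_n = 0.75×0.6×400×8×106 = 152.6 kN; take 127.2 kN (yield).
Governing: min(99.1, 127.2) = 99.1 kN → weld metal.

99.1 kN (weld metal governs)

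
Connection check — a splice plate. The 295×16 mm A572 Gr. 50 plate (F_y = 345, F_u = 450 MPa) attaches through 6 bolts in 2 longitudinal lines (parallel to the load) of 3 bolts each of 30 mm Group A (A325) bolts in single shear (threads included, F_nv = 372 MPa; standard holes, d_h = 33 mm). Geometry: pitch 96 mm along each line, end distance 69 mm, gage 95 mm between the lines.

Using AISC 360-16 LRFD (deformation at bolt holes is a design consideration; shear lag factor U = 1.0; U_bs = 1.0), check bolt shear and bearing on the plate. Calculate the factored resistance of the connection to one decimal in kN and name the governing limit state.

1183.3 kN (bolt shear governs)

Bolt shear: A_b = π(30)²/4 = 706.86 mm². φR_n = 0.75 × 372 × 706.86 × 6 × 1 = 1183.3 kN.
Bearing (16 mm plate, F_u = 450 MPa): end bolts L_c = 69 − 33/2 = 52.5, R_n = min(1.2×52.5×16×450, 2.4×30×16×450) = 453.6 kN/bolt; interior L_c = 96 − 33 = 63, R_n = 518.4 kN/bolt. φR_n = 0.75 × (2×453.6 + 4×518.4) = 2235.6 kN.
Governing: min(1183.3, 2235.6) = 1183.3 kN → bolt shear.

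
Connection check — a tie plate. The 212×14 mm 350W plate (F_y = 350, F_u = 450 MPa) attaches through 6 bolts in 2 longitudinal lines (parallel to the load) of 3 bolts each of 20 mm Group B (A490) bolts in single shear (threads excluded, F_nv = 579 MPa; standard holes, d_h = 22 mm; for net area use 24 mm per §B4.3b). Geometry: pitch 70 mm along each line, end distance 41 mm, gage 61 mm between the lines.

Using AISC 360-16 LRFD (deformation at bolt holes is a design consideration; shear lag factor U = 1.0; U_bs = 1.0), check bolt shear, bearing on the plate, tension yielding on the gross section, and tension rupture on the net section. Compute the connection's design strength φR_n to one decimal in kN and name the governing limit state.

Bolt shear: A_b = π(20)²/4 = 314.16 mm². φR_n = 0.75 × 579 × 314.16 × 6 × 1 = 818.5 kN.
Bearing (14 mm plate, F_u = 450 MPa): end bolts L_c = 41 − 22/2 = 30, R_n = min(1.2×30×14×450, 2.4×20×14×450) = 226.8 kN/bolt; interior L_c = 70 − 22 = 48, R_n = 302.4 kN/bolt. φR_n = 0.75 × (2×226.8 + 4×302.4) = 1247.4 kN.
Tension yield (gross): A_g = 212×14 = 2968 mm². φR_n = 0.90 × 350 × 2968 = 934.9 kN.
Tension rupture (net): A_n = (212 − 2×24)×14 = 2296 mm² (U = 1.0, A_e = A_n). φR_n = 0.75 × 450 × 2296 = 774.9 kN.
Governing: min(818.5, 1247.4, 934.9, 774.9) = 774.9 kN → net-section rupture.

774.9 kN (net-section rupture governs)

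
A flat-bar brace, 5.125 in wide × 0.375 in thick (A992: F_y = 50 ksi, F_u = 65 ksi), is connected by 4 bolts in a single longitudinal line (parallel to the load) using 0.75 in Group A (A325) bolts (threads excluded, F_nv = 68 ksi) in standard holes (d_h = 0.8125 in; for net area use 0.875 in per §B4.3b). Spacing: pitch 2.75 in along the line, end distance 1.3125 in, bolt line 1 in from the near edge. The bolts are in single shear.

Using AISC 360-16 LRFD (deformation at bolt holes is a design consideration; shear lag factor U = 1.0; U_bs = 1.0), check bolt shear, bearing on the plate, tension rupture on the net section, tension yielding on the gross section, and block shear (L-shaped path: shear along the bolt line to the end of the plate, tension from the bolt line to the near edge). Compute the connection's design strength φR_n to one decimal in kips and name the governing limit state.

77.7 kips (net-section rupture governs)

Bolt shear: A_b = π(0.75)²/4 = 0.44179 in². φR_n = 0.75 × 68 × 0.44179 × 4 × 1 = 90.1 kips.
Bearing (0.375 in plate, F_u = 65 ksi): end bolts L_c = 1.3125 − 0.8125/2 = 0.90625, R_n = min(1.2×0.90625×0.375×65, 2.4×0.75×0.375×65) = 26.508 kips/bolt; interior L_c = 2.75 − 0.8125 = 1.9375, R_n = 43.875 kips/bolt. φR_n = 0.75 × (1×26.508 + 3×43.875) = 118.6 kips.
Tension rupture (net): A_n = (5.125 − 1×0.875)×0.375 = 1.5938 in² (U = 1.0, A_e = A_n). φR_n = 0.75 × 65 × 1.5938 = 77.7 kips.
Tension yield (gross): A_g = 5.125×0.375 = 1.9219 in². φR_n = 0.90 × 50 × 1.9219 = 86.5 kips.
Block shear: shear path 1×[1.3125+3×2.75] = 1×9.5625 in, A_gv = 3.5859, A_nv = 1×(9.5625 − 3.5×0.875)×0.375 = 2.4375 in²; tension to near edge: (1 − 0.5×0.875)×0.375 = 0.21094 in². R_n = min(0.6×65×2.4375, 0.6×50×3.5859) + 1.0×65×0.21094 = min(95.063, 107.58) + 13.711 = 108.77 kips. φR_n = 0.75 × 108.77 = 81.6 kips.
Governing: min(90.1, 118.6, 77.7, 86.5, 81.6) = 77.7 kips → net-section rupture.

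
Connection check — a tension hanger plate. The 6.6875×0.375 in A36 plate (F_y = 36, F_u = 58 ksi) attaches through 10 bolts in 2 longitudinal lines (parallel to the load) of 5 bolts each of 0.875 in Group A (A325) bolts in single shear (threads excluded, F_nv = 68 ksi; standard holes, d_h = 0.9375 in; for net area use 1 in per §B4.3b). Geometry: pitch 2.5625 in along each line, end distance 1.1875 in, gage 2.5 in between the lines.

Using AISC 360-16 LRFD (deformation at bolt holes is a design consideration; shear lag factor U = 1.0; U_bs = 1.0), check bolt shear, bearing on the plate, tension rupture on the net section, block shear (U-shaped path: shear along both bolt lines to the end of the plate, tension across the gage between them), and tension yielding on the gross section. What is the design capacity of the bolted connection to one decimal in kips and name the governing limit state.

76.5 kips (net-section rupture governs)

Bolt shear: A_b = π(0.875)²/4 = 0.60132 in². φR_n = 0.75 × 68 × 0.60132 × 10 × 1 = 306.7 kips.
Bearing (0.375 in plate, F_u = 58 ksi): end bolts L_c = 1.1875 − 0.9375/2 = 0.71875, R_n = min(1.2×0.71875×0.375×58, 2.4×0.875×0.375×58) = 18.759 kips/bolt; interior L_c = 2.5625 − 0.9375 = 1.625, R_n = 42.413 kips/bolt. φR_n = 0.75 × (2×18.759 + 8×42.413) = 282.6 kips.
Tension rupture (net): A_n = (6.6875 − 2×1)×0.375 = 1.7578 in² (U = 1.0, A_e = A_n). φR_n = 0.75 × 58 × 1.7578 = 76.5 kips.
Block shear: shear path 2×[1.1875+4×2.5625] = 2×11.4375 in, A_gv = 8.5781, A_nv = 2×(11.4375 − 4.5×1)×0.375 = 5.2031 in²; tension across gage: (2.5 − 1×1)×0.375 = 0.5625 in². R_n = min(0.6×58×5.2031, 0.6×36×8.5781) + 1.0×58×0.5625 = min(181.07, 185.29) + 32.625 = 213.7 kips. φR_n = 0.75 × 213.7 = 160.3 kips.
Tension yield (gross): A_g = 6.6875×0.375 = 2.5078 in². φR_n = 0.90 × 36 × 2.5078 = 81.3 kips.
Governing: min(306.7, 282.6, 76.5, 160.3, 81.3) = 76.5 kips → net-section rupture.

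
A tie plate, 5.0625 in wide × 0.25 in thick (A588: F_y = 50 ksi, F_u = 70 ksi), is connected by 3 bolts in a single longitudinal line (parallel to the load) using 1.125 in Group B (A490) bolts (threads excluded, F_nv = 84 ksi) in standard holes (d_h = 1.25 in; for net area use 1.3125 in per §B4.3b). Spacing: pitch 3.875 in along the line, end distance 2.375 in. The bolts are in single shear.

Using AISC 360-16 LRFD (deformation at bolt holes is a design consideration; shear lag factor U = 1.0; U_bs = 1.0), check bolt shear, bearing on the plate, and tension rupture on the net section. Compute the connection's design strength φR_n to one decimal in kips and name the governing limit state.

Bolt shear: A_b = π(1.125)²/4 = 0.99402 in². φR_n = 0.75 × 84 × 0.99402 × 3 × 1 = 187.9 kips.
Bearing (0.25 in plate, F_u = 70 ksi): end bolts L_c = 2.375 − 1.25/2 = 1.75, R_n = min(1.2×1.75×0.25×70, 2.4×1.125×0.25×70) = 36.75 kips/bolt; interior L_c = 3.875 − 1.25 = 2.625, R_n = 47.25 kips/bolt. φR_n = 0.75 × (1×36.75 + 2×47.25) = 98.4 kips.
Tension rupture (net): A_n = (5.0625 − 1×1.3125)×0.25 = 0.9375 in² (U = 1.0, A_e = A_n). φR_n = 0.75 × 70 × 0.9375 = 49.2 kips.
Governing: min(187.9, 98.4, 49.2) = 49.2 kips → net-section rupture.

49.2 kips (net-section rupture governs)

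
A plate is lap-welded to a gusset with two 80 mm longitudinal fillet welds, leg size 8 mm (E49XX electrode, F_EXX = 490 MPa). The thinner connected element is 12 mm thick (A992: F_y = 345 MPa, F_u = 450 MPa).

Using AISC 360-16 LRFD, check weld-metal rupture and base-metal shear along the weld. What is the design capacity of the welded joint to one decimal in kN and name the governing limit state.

Weld metal: throat = 0.707×8 = 5.656 mm, L = 2×80 = 160 mm. φR_n = 0.75 × 0.6 × 490 × 5.656 × 160 = 199.5 kN.
Base metal shear (12 mm plate): yield φR_n = 1.0×0.6×345×12×160 = 397.4 kN; rupture φR_n = 0.75×0.6×450×12×160 = 388.8 kN; take 388.8 kN (rupture).
Governing: min(199.5, 388.8) = 199.5 kN → weld metal.

199.5 kN (weld metal governs)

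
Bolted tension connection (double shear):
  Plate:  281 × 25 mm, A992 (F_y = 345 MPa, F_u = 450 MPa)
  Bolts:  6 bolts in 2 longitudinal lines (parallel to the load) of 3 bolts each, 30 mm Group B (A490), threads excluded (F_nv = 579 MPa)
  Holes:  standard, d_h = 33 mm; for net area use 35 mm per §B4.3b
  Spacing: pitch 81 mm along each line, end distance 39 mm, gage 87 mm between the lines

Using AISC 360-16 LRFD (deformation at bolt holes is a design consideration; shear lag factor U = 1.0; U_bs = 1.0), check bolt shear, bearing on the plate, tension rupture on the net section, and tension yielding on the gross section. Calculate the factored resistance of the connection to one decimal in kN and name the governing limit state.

1780.3 kN (net-section rupture governs)

Bolt shear: A_b = π(30)²/4 = 706.86 mm². φR_n = 0.75 × 579 × 706.86 × 6 × 2 = 3683.4 kN.
Bearing (25 mm plate, F_u = 450 MPa): end bolts L_c = 39 − 33/2 = 22.5, R_n = min(1.2×22.5×25×450, 2.4×30×25×450) = 303.75 kN/bolt; interior L_c = 81 − 33 = 48, R_n = 648 kN/bolt. φR_n = 0.75 × (2×303.75 + 4×648) = 2399.6 kN.
Tension rupture (net): A_n = (281 − 2×35)×25 = 5275 mm² (U = 1.0, A_e = A_n). φR_n = 0.75 × 450 × 5275 = 1780.3 kN.
Tension yield (gross): A_g = 281×25 = 7025 mm². φR_n = 0.90 × 345 × 7025 = 2181.3 kN.
Governing: min(3683.4, 2399.6, 1780.3, 2181.3) = 1780.3 kN → net-section rupture.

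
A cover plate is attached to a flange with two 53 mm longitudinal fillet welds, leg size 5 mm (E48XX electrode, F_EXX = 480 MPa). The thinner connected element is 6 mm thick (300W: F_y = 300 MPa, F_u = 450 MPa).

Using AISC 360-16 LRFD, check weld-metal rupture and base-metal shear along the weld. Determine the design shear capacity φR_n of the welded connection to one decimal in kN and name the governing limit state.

80.9 kN (weld metal governs)

Weld metal: throat = 0.707×5 = 3.535 mm, L = 2×53 = 106 mm. φR_n = 0.75 × 0.6 × 480 × 3.535 × 106 = 80.9 kN.
Base metal shear (6 mm plate): yield φR_n = 1.0×0.6×300×6×106 = 114.5 kN; rupture φR_n = 0.75×0.6×450×6×106 = 128.8 kN; take 114.5 kN (yield).
Governing: min(80.9, 114.5) = 80.9 kN → weld metal.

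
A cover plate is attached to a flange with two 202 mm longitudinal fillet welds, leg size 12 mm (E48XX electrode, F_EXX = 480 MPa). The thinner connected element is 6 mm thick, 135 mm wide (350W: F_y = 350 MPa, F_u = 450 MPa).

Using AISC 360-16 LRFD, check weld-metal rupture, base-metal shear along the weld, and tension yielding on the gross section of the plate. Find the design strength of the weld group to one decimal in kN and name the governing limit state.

255.2 kN (gross-section yield governs)

Weld metal: throat = 0.707×12 = 8.484 mm, L = 2×202 = 404 mm. φR_n = 0.75 × 0.6 × 480 × 8.484 × 404 = 740.3 kN.
Base metal shear (6 mm plate): yield φR_n = 1.0×0.6×350×6×404 = 509.0 kN; rupture φR_n = 0.75×0.6×450×6×404 = 490.9 kN; take 490.9 kN (rupture).
Tension yield (gross): A_g = 135×6 = 810 mm². φR_n = 0.90 × 350 × 810 = 255.2 kN.
Governing: min(740.3, 490.9, 255.2) = 255.2 kN → gross-section yield.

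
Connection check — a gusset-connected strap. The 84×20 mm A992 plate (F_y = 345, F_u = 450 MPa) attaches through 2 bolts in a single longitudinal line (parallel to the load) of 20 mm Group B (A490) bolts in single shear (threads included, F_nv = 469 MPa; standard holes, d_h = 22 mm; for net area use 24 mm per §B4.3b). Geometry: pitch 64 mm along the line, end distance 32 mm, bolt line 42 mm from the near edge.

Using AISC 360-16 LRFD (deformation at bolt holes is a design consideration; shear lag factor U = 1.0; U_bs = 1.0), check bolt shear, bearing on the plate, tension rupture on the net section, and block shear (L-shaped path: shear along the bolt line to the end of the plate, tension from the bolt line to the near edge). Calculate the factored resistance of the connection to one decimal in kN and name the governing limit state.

Bolt shear: A_b = π(20)²/4 = 314.16 mm². φR_n = 0.75 × 469 × 314.16 × 2 × 1 = 221.0 kN.
Bearing (20 mm plate, F_u = 450 MPa): end bolts L_c = 32 − 22/2 = 21, R_n = min(1.2×21×20×450, 2.4×20×20×450) = 226.8 kN/bolt; interior L_c = 64 − 22 = 42, R_n = 432 kN/bolt. φR_n = 0.75 × (1×226.8 + 1×432) = 494.1 kN.
Tension rupture (net): A_n = (84 − 1×24)×20 = 1200 mm² (U = 1.0, A_e = A_n). φR_n = 0.75 × 450 × 1200 = 405.0 kN.
Block shear: shear path 1×[32+1×64] = 1×96 mm, A_gv = 1920, A_nv = 1×(96 − 1.5×24)×20 = 1200 mm²; tension to near edge: (42 − 0.5×24)×20 = 600 mm². R_n = min(0.6×450×1200, 0.6×345×1920) + 1.0×450×600 = min(324, 397.44) + 270 = 594 kN. φR_n = 0.75 × 594 = 445.5 kN.
Governing: min(221.0, 494.1, 405.0, 445.5) = 221.0 kN → bolt shear.

221.0 kN (bolt shear governs)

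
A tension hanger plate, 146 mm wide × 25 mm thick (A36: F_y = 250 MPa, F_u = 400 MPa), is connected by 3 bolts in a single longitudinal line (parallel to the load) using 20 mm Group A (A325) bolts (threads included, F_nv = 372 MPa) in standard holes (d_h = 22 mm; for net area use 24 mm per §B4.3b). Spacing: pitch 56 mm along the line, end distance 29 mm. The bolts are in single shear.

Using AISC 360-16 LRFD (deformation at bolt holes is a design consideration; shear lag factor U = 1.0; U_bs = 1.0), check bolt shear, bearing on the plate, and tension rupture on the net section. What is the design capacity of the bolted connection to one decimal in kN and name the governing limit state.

Bolt shear: A_b = π(20)²/4 = 314.16 mm². φR_n = 0.75 × 372 × 314.16 × 3 × 1 = 263.0 kN.
Bearing (25 mm plate, F_u = 400 MPa): end bolts L_c = 29 − 22/2 = 18, R_n = min(1.2×18×25×400, 2.4×20×25×400) = 216 kN/bolt; interior L_c = 56 − 22 = 34, R_n = 408 kN/bolt. φR_n = 0.75 × (1×216 + 2×408) = 774.0 kN.
Tension rupture (net): A_n = (146 − 1×24)×25 = 3050 mm² (U = 1.0, A_e = A_n). φR_n = 0.75 × 400 × 3050 = 915.0 kN.
Governing: min(263.0, 774.0, 915.0) = 263.0 kN → bolt shear.

263.0 kN (bolt shear governs)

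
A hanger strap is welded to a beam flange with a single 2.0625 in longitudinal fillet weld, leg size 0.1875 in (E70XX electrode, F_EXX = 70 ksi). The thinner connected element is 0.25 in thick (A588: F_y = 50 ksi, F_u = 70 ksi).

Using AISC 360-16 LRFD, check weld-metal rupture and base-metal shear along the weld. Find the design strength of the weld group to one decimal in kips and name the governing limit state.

Weld metal: throat = 0.707×0.1875 = 0.13256 in, L = 2.0625 in. φR_n = 0.75 × 0.6 × 70 × 0.13256 × 2.0625 = 8.6 kips.
Base metal shear (0.25 in plate): yield φR_n = 1.0×0.6×50×0.25×2.0625 = 15.5 kips; rupture φR_n = 0.75×0.6×70×0.25×2.0625 = 16.2 kips; take 15.5 kips (yield).
Governing: min(8.6, 15.5) = 8.6 kips → weld metal.

8.6 kips (weld metal governs)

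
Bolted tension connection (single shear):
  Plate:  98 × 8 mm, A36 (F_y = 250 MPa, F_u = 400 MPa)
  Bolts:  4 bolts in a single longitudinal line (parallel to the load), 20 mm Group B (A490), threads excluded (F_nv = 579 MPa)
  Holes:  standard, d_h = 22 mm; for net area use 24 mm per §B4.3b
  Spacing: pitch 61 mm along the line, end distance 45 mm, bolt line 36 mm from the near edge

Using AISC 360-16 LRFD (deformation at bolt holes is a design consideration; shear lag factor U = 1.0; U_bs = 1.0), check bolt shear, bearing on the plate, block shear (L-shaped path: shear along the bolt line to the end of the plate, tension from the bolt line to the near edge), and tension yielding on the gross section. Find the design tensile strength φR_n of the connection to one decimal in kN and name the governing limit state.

176.4 kN (gross-section yield governs)

Bolt shear: A_b = π(20)²/4 = 314.16 mm². φR_n = 0.75 × 579 × 314.16 × 4 × 1 = 545.7 kN.
Bearing (8 mm plate, F_u = 400 MPa): end bolts L_c = 45 − 22/2 = 34, R_n = min(1.2×34×8×400, 2.4×20×8×400) = 130.56 kN/bolt; interior L_c = 61 − 22 = 39, R_n = 149.76 kN/bolt. φR_n = 0.75 × (1×130.56 + 3×149.76) = 434.9 kN.
Block shear: shear path 1×[45+3×61] = 1×228 mm, A_gv = 1824, A_nv = 1×(228 − 3.5×24)×8 = 1152 mm²; tension to near edge: (36 − 0.5×24)×8 = 192 mm². R_n = min(0.6×400×1152, 0.6×250×1824) + 1.0×400×192 = min(276.48, 273.6) + 76.8 = 350.4 kN. φR_n = 0.75 × 350.4 = 262.8 kN.
Tension yield (gross): A_g = 98×8 = 784 mm². φR_n = 0.90 × 250 × 784 = 176.4 kN.
Governing: min(545.7, 434.9, 262.8, 176.4) = 176.4 kN → gross-section yield.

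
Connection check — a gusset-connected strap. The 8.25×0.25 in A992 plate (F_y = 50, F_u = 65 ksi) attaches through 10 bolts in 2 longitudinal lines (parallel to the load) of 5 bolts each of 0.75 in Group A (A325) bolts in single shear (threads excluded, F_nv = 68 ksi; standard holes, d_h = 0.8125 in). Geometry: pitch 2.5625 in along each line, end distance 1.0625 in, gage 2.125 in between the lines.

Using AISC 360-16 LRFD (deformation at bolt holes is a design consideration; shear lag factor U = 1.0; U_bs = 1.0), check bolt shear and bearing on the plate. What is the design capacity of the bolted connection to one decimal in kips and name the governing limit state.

194.7 kips (bearing governs)

Bolt shear: A_b = π(0.75)²/4 = 0.44179 in². φR_n = 0.75 × 68 × 0.44179 × 10 × 1 = 225.3 kips.
Bearing (0.25 in plate, F_u = 65 ksi): end bolts L_c = 1.0625 − 0.8125/2 = 0.65625, R_n = min(1.2×0.65625×0.25×65, 2.4×0.75×0.25×65) = 12.797 kips/bolt; interior L_c = 2.5625 − 0.8125 = 1.75, R_n = 29.25 kips/bolt. φR_n = 0.75 × (2×12.797 + 8×29.25) = 194.7 kips.
Governing: min(225.3, 194.7) = 194.7 kips → bearing.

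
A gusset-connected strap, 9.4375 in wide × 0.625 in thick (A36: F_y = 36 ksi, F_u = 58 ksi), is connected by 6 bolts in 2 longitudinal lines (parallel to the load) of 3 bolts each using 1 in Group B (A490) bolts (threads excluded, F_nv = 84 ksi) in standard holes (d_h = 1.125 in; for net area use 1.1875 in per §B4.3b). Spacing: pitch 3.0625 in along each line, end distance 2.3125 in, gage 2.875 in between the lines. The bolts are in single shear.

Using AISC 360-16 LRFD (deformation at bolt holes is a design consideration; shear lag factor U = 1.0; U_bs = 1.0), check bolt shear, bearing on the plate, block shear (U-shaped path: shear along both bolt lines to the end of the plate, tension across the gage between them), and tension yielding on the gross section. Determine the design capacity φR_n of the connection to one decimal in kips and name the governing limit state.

191.1 kips (gross-section yield governs)

Bolt shear: A_b = π(1)²/4 = 0.7854 in². φR_n = 0.75 × 84 × 0.7854 × 6 × 1 = 296.9 kips.
Bearing (0.625 in plate, F_u = 58 ksi): end bolts L_c = 2.3125 − 1.125/2 = 1.75, R_n = min(1.2×1.75×0.625×58, 2.4×1×0.625×58) = 76.125 kips/bolt; interior L_c = 3.0625 − 1.125 = 1.9375, R_n = 84.281 kips/bolt. φR_n = 0.75 × (2×76.125 + 4×84.281) = 367.0 kips.
Block shear: shear path 2×[2.3125+2×3.0625] = 2×8.4375 in, A_gv = 10.547, A_nv = 2×(8.4375 − 2.5×1.1875)×0.625 = 6.8359 in²; tension across gage: (2.875 − 1×1.1875)×0.625 = 1.0547 in². R_n = min(0.6×58×6.8359, 0.6×36×10.547) + 1.0×58×1.0547 = min(237.89, 227.82) + 61.173 = 288.99 kips. φR_n = 0.75 × 288.99 = 216.7 kips.
Tension yield (gross): A_g = 9.4375×0.625 = 5.8984 in². φR_n = 0.90 × 36 × 5.8984 = 191.1 kips.
Governing: min(296.9, 367.0, 216.7, 191.1) = 191.1 kips → gross-section yield.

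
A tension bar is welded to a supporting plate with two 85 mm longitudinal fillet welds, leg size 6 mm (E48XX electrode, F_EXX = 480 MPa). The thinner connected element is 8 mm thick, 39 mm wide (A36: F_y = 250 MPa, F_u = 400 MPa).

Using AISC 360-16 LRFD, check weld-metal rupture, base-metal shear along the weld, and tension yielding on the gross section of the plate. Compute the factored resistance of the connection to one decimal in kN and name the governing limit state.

Weld metal: throat = 0.707×6 = 4.242 mm, L = 2×85 = 170 mm. φR_n = 0.75 × 0.6 × 480 × 4.242 × 170 = 155.8 kN.
Base metal shear (8 mm plate): yield φR_n = 1.0×0.6×250×8×170 = 204.0 kN; rupture φR_n = 0.75×0.6×400×8×170 = 244.8 kN; take 204.0 kN (yield).
Tension yield (gross): A_g = 39×8 = 312 mm². φR_n = 0.90 × 250 × 312 = 70.2 kN.
Governing: min(155.8, 204.0, 70.2) = 70.2 kN → gross-section yield.

70.2 kN (gross-section yield governs)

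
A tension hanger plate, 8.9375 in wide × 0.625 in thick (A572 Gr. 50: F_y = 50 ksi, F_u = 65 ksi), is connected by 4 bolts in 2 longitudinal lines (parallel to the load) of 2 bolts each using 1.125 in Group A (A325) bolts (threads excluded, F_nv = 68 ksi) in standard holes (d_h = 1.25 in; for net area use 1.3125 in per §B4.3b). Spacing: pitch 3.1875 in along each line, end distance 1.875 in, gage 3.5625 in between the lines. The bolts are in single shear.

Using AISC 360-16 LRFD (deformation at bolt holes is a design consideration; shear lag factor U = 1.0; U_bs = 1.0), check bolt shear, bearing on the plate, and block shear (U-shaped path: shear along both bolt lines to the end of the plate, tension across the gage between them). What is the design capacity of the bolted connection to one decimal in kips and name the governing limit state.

181.7 kips (block shear governs)

Bolt shear: A_b = π(1.125)²/4 = 0.99402 in². φR_n = 0.75 × 68 × 0.99402 × 4 × 1 = 202.8 kips.
Bearing (0.625 in plate, F_u = 65 ksi): end bolts L_c = 1.875 − 1.25/2 = 1.25, R_n = min(1.2×1.25×0.625×65, 2.4×1.125×0.625×65) = 60.938 kips/bolt; interior L_c = 3.1875 − 1.25 = 1.9375, R_n = 94.453 kips/bolt. φR_n = 0.75 × (2×60.938 + 2×94.453) = 233.1 kips.
Block shear: shear path 2×[1.875+1×3.1875] = 2×5.0625 in, A_gv = 6.3281, A_nv = 2×(5.0625 − 1.5×1.3125)×0.625 = 3.8672 in²; tension across gage: (3.5625 − 1×1.3125)×0.625 = 1.4063 in². R_n = min(0.6×65×3.8672, 0.6×50×6.3281) + 1.0×65×1.4063 = min(150.82, 189.84) + 91.41 = 242.23 kips. φR_n = 0.75 × 242.23 = 181.7 kips.
Governing: min(202.8, 233.1, 181.7) = 181.7 kips → block shear.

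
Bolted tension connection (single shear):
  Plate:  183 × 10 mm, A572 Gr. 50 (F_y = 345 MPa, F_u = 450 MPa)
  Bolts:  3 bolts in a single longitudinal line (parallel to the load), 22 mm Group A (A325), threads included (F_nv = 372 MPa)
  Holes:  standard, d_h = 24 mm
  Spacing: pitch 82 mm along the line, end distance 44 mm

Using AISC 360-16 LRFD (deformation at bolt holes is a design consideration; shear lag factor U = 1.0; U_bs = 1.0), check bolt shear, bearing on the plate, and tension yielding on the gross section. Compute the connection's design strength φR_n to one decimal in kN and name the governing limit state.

Bolt shear: A_b = π(22)²/4 = 380.13 mm². φR_n = 0.75 × 372 × 380.13 × 3 × 1 = 318.2 kN.
Bearing (10 mm plate, F_u = 450 MPa): end bolts L_c = 44 − 24/2 = 32, R_n = min(1.2×32×10×450, 2.4×22×10×450) = 172.8 kN/bolt; interior L_c = 82 − 24 = 58, R_n = 237.6 kN/bolt. φR_n = 0.75 × (1×172.8 + 2×237.6) = 486.0 kN.
Tension yield (gross): A_g = 183×10 = 1830 mm². φR_n = 0.90 × 345 × 1830 = 568.2 kN.
Governing: min(318.2, 486.0, 568.2) = 318.2 kN → bolt shear.

318.2 kN (bolt shear governs)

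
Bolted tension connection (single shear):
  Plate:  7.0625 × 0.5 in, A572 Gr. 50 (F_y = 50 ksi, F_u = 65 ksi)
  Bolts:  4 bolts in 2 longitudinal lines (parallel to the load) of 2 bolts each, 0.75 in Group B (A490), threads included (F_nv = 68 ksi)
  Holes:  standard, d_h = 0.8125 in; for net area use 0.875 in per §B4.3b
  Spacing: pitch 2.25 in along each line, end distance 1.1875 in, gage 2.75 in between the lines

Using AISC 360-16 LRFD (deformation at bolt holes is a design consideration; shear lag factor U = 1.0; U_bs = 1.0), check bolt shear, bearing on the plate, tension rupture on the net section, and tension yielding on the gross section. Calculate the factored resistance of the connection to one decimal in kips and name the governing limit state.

90.1 kips (bolt shear governs)

Bolt shear: A_b = π(0.75)²/4 = 0.44179 in². φR_n = 0.75 × 68 × 0.44179 × 4 × 1 = 90.1 kips.
Bearing (0.5 in plate, F_u = 65 ksi): end bolts L_c = 1.1875 − 0.8125/2 = 0.78125, R_n = min(1.2×0.78125×0.5×65, 2.4×0.75×0.5×65) = 30.469 kips/bolt; interior L_c = 2.25 − 0.8125 = 1.4375, R_n = 56.063 kips/bolt. φR_n = 0.75 × (2×30.469 + 2×56.063) = 129.8 kips.
Tension rupture (net): A_n = (7.0625 − 2×0.875)×0.5 = 2.6563 in² (U = 1.0, A_e = A_n). φR_n = 0.75 × 65 × 2.6563 = 129.5 kips.
Tension yield (gross): A_g = 7.0625×0.5 = 3.5313 in². φR_n = 0.90 × 50 × 3.5313 = 158.9 kips.
Governing: min(90.1, 129.8, 129.5, 158.9) = 90.1 kips → bolt shear.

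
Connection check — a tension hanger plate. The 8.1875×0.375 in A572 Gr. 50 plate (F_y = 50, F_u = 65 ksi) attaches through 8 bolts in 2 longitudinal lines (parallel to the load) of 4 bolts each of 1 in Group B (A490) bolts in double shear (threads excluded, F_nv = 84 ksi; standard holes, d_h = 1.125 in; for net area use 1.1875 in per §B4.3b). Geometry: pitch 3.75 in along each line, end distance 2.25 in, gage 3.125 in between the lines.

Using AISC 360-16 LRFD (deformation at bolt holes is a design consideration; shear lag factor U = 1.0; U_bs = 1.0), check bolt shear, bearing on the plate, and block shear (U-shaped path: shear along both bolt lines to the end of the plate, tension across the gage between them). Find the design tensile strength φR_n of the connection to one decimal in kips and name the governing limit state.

240.4 kips (block shear governs)

Bolt shear: A_b = π(1)²/4 = 0.7854 in². φR_n = 0.75 × 84 × 0.7854 × 8 × 2 = 791.7 kips.
Bearing (0.375 in plate, F_u = 65 ksi): end bolts L_c = 2.25 − 1.125/2 = 1.6875, R_n = min(1.2×1.6875×0.375×65, 2.4×1×0.375×65) = 49.359 kips/bolt; interior L_c = 3.75 − 1.125 = 2.625, R_n = 58.5 kips/bolt. φR_n = 0.75 × (2×49.359 + 6×58.5) = 337.3 kips.
Block shear: shear path 2×[2.25+3×3.75] = 2×13.5 in, A_gv = 10.125, A_nv = 2×(13.5 − 3.5×1.1875)×0.375 = 7.0078 in²; tension across gage: (3.125 − 1×1.1875)×0.375 = 0.72656 in². R_n = min(0.6×65×7.0078, 0.6×50×10.125) + 1.0×65×0.72656 = min(273.3, 303.75) + 47.226 = 320.53 kips. φR_n = 0.75 × 320.53 = 240.4 kips.
Governing: min(791.7, 337.3, 240.4) = 240.4 kips → block shear.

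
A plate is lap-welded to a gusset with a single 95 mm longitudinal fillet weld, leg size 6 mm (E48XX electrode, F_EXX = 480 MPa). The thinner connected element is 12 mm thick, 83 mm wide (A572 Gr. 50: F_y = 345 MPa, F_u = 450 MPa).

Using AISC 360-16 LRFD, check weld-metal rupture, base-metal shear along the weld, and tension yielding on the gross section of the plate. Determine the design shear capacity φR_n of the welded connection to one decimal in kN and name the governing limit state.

Weld metal: throat = 0.707×6 = 4.242 mm, L = 95 mm. φR_n = 0.75 × 0.6 × 480 × 4.242 × 95 = 87.0 kN.
Base metal shear (12 mm plate): yield φR_n = 1.0×0.6×345×12×95 = 236.0 kN; rupture φR_n = 0.75×0.6×450×12×95 = 230.9 kN; take 230.9 kN (rupture).
Tension yield (gross): A_g = 83×12 = 996 mm². φR_n = 0.90 × 345 × 996 = 309.3 kN.
Governing: min(87.0, 230.9, 309.3) = 87.0 kN → weld metal.

87.0 kN (weld metal governs)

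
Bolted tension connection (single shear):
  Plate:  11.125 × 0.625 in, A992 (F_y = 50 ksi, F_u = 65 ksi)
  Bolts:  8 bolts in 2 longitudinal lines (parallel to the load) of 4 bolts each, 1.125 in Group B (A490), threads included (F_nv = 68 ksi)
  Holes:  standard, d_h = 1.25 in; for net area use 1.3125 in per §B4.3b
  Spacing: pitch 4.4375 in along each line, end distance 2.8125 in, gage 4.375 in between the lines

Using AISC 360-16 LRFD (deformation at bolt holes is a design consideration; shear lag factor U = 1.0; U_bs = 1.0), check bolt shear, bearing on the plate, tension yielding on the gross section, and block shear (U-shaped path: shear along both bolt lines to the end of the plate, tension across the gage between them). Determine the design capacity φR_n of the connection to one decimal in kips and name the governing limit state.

Bolt shear: A_b = π(1.125)²/4 = 0.99402 in². φR_n = 0.75 × 68 × 0.99402 × 8 × 1 = 405.6 kips.
Bearing (0.625 in plate, F_u = 65 ksi): end bolts L_c = 2.8125 − 1.25/2 = 2.1875, R_n = min(1.2×2.1875×0.625×65, 2.4×1.125×0.625×65) = 106.64 kips/bolt; interior L_c = 4.4375 − 1.25 = 3.1875, R_n = 109.69 kips/bolt. φR_n = 0.75 × (2×106.64 + 6×109.69) = 653.6 kips.
Tension yield (gross): A_g = 11.125×0.625 = 6.9531 in². φR_n = 0.90 × 50 × 6.9531 = 312.9 kips.
Block shear: shear path 2×[2.8125+3×4.4375] = 2×16.125 in, A_gv = 20.156, A_nv = 2×(16.125 − 3.5×1.3125)×0.625 = 14.414 in²; tension across gage: (4.375 − 1×1.3125)×0.625 = 1.9141 in². R_n = min(0.6×65×14.414, 0.6×50×20.156) + 1.0×65×1.9141 = min(562.15, 604.68) + 124.42 = 686.57 kips. φR_n = 0.75 × 686.57 = 514.9 kips.
Governing: min(405.6, 653.6, 312.9, 514.9) = 312.9 kips → gross-section yield.

312.9 kips (gross-section yield governs)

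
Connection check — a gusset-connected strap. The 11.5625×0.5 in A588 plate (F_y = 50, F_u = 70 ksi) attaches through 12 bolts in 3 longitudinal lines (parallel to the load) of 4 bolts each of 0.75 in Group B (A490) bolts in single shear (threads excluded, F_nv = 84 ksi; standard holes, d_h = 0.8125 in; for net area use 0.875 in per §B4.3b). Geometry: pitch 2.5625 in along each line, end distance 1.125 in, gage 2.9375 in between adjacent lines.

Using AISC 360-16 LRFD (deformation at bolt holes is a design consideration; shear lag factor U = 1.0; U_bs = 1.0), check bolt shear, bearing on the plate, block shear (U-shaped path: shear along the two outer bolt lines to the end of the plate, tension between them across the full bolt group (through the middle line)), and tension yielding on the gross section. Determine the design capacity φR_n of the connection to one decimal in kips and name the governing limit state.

Bolt shear: A_b = π(0.75)²/4 = 0.44179 in². φR_n = 0.75 × 84 × 0.44179 × 12 × 1 = 334.0 kips.
Bearing (0.5 in plate, F_u = 70 ksi): end bolts L_c = 1.125 − 0.8125/2 = 0.71875, R_n = min(1.2×0.71875×0.5×70, 2.4×0.75×0.5×70) = 30.188 kips/bolt; interior L_c = 2.5625 − 0.8125 = 1.75, R_n = 63 kips/bolt. φR_n = 0.75 × (3×30.188 + 9×63) = 493.2 kips.
Block shear: shear path 2×[1.125+3×2.5625] = 2×8.8125 in, A_gv = 8.8125, A_nv = 2×(8.8125 − 3.5×0.875)×0.5 = 5.75 in²; tension across gage: (5.875 − 2×0.875)×0.5 = 2.0625 in². R_n = min(0.6×70×5.75, 0.6×50×8.8125) + 1.0×70×2.0625 = min(241.5, 264.38) + 144.38 = 385.88 kips. φR_n = 0.75 × 385.88 = 289.4 kips.
Tension yield (gross): A_g = 11.5625×0.5 = 5.7813 in². φR_n = 0.90 × 50 × 5.7813 = 260.2 kips.
Governing: min(334.0, 493.2, 289.4, 260.2) = 260.2 kips → gross-section yield.

260.2 kips (gross-section yield governs)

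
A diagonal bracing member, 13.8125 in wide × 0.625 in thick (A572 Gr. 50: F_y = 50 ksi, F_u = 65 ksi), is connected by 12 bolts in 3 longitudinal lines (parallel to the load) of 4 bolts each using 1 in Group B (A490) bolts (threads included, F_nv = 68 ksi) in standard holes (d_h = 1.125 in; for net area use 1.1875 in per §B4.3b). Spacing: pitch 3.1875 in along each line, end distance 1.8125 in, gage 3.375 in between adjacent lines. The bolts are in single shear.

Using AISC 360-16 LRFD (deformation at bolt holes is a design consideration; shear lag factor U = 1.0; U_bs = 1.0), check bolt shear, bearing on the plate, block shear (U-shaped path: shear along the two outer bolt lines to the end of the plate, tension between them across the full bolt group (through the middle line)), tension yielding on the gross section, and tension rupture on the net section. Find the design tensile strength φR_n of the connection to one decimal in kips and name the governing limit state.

312.3 kips (net-section rupture governs)

Bolt shear: A_b = π(1)²/4 = 0.7854 in². φR_n = 0.75 × 68 × 0.7854 × 12 × 1 = 480.7 kips.
Bearing (0.625 in plate, F_u = 65 ksi): end bolts L_c = 1.8125 − 1.125/2 = 1.25, R_n = min(1.2×1.25×0.625×65, 2.4×1×0.625×65) = 60.938 kips/bolt; interior L_c = 3.1875 − 1.125 = 2.0625, R_n = 97.5 kips/bolt. φR_n = 0.75 × (3×60.938 + 9×97.5) = 795.2 kips.
Block shear: shear path 2×[1.8125+3×3.1875] = 2×11.375 in, A_gv = 14.219, A_nv = 2×(11.375 − 3.5×1.1875)×0.625 = 9.0234 in²; tension across gage: (6.75 − 2×1.1875)×0.625 = 2.7344 in². R_n = min(0.6×65×9.0234, 0.6×50×14.219) + 1.0×65×2.7344 = min(351.91, 426.57) + 177.74 = 529.65 kips. φR_n = 0.75 × 529.65 = 397.2 kips.
Tension yield (gross): A_g = 13.8125×0.625 = 8.6328 in². φR_n = 0.90 × 50 × 8.6328 = 388.5 kips.
Tension rupture (net): A_n = (13.8125 − 3×1.1875)×0.625 = 6.4063 in² (U = 1.0, A_e = A_n). φR_n = 0.75 × 65 × 6.4063 = 312.3 kips.
Governing: min(480.7, 795.2, 397.2, 388.5, 312.3) = 312.3 kips → net-section rupture.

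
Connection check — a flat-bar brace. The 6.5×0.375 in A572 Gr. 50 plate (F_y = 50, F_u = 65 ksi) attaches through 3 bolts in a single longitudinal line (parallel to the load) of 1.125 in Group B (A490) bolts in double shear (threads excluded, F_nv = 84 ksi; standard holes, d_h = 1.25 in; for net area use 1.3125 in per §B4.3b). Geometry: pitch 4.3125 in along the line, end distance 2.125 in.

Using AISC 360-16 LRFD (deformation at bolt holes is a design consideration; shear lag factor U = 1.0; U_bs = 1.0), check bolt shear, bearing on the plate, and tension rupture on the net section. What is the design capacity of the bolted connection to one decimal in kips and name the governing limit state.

94.8 kips (net-section rupture governs)

Bolt shear: A_b = π(1.125)²/4 = 0.99402 in². φR_n = 0.75 × 84 × 0.99402 × 3 × 2 = 375.7 kips.
Bearing (0.375 in plate, F_u = 65 ksi): end bolts L_c = 2.125 − 1.25/2 = 1.5, R_n = min(1.2×1.5×0.375×65, 2.4×1.125×0.375×65) = 43.875 kips/bolt; interior L_c = 4.3125 − 1.25 = 3.0625, R_n = 65.813 kips/bolt. φR_n = 0.75 × (1×43.875 + 2×65.813) = 131.6 kips.
Tension rupture (net): A_n = (6.5 − 1×1.3125)×0.375 = 1.9453 in² (U = 1.0, A_e = A_n). φR_n = 0.75 × 65 × 1.9453 = 94.8 kips.
Governing: min(375.7, 131.6, 94.8) = 94.8 kips → net-section rupture.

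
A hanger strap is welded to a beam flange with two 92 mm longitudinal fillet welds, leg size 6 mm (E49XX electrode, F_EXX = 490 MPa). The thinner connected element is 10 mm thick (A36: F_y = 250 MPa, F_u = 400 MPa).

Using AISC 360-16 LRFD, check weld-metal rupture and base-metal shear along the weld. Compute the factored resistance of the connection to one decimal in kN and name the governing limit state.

Weld metal: throat = 0.707×6 = 4.242 mm, L = 2×92 = 184 mm. φR_n = 0.75 × 0.6 × 490 × 4.242 × 184 = 172.1 kN.
Base metal shear (10 mm plate): yield φR_n = 1.0×0.6×250×10×184 = 276.0 kN; rupture φR_n = 0.75×0.6×400×10×184 = 331.2 kN; take 276.0 kN (yield).
Governing: min(172.1, 276.0) = 172.1 kN → weld metal.

172.1 kN (weld metal governs)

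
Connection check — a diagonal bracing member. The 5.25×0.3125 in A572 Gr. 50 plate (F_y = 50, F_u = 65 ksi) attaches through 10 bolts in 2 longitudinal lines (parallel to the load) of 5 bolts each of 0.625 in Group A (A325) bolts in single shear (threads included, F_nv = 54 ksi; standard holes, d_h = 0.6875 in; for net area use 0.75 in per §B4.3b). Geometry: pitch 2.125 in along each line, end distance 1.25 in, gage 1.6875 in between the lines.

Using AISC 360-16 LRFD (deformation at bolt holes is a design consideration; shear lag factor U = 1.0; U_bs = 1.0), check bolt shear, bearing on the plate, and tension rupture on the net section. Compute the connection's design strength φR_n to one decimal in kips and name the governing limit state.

57.1 kips (net-section rupture governs)

Bolt shear: A_b = π(0.625)²/4 = 0.3068 in². φR_n = 0.75 × 54 × 0.3068 × 10 × 1 = 124.3 kips.
Bearing (0.3125 in plate, F_u = 65 ksi): end bolts L_c = 1.25 − 0.6875/2 = 0.90625, R_n = min(1.2×0.90625×0.3125×65, 2.4×0.625×0.3125×65) = 22.09 kips/bolt; interior L_c = 2.125 − 0.6875 = 1.4375, R_n = 30.469 kips/bolt. φR_n = 0.75 × (2×22.09 + 8×30.469) = 215.9 kips.
Tension rupture (net): A_n = (5.25 − 2×0.75)×0.3125 = 1.1719 in² (U = 1.0, A_e = A_n). φR_n = 0.75 × 65 × 1.1719 = 57.1 kips.
Governing: min(124.3, 215.9, 57.1) = 57.1 kips → net-section rupture.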